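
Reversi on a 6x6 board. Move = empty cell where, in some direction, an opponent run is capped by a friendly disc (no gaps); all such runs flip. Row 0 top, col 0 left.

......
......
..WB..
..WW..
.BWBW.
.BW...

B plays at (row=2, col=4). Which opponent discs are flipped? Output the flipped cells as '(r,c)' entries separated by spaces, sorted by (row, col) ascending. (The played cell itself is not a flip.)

Answer: (3,3) (4,2)

Derivation:
Dir NW: first cell '.' (not opp) -> no flip
Dir N: first cell '.' (not opp) -> no flip
Dir NE: first cell '.' (not opp) -> no flip
Dir W: first cell 'B' (not opp) -> no flip
Dir E: first cell '.' (not opp) -> no flip
Dir SW: opp run (3,3) (4,2) capped by B -> flip
Dir S: first cell '.' (not opp) -> no flip
Dir SE: first cell '.' (not opp) -> no flip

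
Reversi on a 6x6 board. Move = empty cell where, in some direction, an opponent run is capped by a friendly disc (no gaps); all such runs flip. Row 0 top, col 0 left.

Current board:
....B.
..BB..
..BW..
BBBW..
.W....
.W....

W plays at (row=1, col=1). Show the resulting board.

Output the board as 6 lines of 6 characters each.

Place W at (1,1); scan 8 dirs for brackets.
Dir NW: first cell '.' (not opp) -> no flip
Dir N: first cell '.' (not opp) -> no flip
Dir NE: first cell '.' (not opp) -> no flip
Dir W: first cell '.' (not opp) -> no flip
Dir E: opp run (1,2) (1,3), next='.' -> no flip
Dir SW: first cell '.' (not opp) -> no flip
Dir S: first cell '.' (not opp) -> no flip
Dir SE: opp run (2,2) capped by W -> flip
All flips: (2,2)

Answer: ....B.
.WBB..
..WW..
BBBW..
.W....
.W....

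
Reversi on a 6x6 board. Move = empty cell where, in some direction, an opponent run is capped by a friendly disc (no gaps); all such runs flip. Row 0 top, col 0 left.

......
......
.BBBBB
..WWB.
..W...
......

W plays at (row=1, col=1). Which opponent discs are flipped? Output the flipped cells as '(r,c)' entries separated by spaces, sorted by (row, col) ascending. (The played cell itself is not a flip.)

Dir NW: first cell '.' (not opp) -> no flip
Dir N: first cell '.' (not opp) -> no flip
Dir NE: first cell '.' (not opp) -> no flip
Dir W: first cell '.' (not opp) -> no flip
Dir E: first cell '.' (not opp) -> no flip
Dir SW: first cell '.' (not opp) -> no flip
Dir S: opp run (2,1), next='.' -> no flip
Dir SE: opp run (2,2) capped by W -> flip

Answer: (2,2)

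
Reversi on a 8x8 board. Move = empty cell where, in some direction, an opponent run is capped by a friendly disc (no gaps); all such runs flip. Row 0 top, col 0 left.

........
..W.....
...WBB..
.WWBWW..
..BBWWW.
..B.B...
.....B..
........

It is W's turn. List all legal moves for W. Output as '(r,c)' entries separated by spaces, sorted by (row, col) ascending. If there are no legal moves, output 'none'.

(1,3): flips 1 -> legal
(1,4): flips 1 -> legal
(1,5): flips 1 -> legal
(1,6): flips 1 -> legal
(2,2): flips 1 -> legal
(2,6): flips 2 -> legal
(3,6): no bracket -> illegal
(4,1): flips 2 -> legal
(5,1): no bracket -> illegal
(5,3): flips 3 -> legal
(5,5): no bracket -> illegal
(5,6): no bracket -> illegal
(6,1): flips 2 -> legal
(6,2): flips 2 -> legal
(6,3): flips 1 -> legal
(6,4): flips 1 -> legal
(6,6): no bracket -> illegal
(7,4): no bracket -> illegal
(7,5): no bracket -> illegal
(7,6): flips 3 -> legal

Answer: (1,3) (1,4) (1,5) (1,6) (2,2) (2,6) (4,1) (5,3) (6,1) (6,2) (6,3) (6,4) (7,6)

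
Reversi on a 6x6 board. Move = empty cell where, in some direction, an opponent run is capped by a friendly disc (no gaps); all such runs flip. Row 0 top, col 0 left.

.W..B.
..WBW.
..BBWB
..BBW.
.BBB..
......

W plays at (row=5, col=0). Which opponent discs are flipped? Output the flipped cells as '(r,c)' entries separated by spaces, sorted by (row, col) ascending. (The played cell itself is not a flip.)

Answer: (2,3) (3,2) (4,1)

Derivation:
Dir NW: edge -> no flip
Dir N: first cell '.' (not opp) -> no flip
Dir NE: opp run (4,1) (3,2) (2,3) capped by W -> flip
Dir W: edge -> no flip
Dir E: first cell '.' (not opp) -> no flip
Dir SW: edge -> no flip
Dir S: edge -> no flip
Dir SE: edge -> no flip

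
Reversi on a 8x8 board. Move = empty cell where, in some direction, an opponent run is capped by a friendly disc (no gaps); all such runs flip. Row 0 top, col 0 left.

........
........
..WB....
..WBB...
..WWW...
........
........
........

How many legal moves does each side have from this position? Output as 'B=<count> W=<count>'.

-- B to move --
(1,1): flips 1 -> legal
(1,2): no bracket -> illegal
(1,3): no bracket -> illegal
(2,1): flips 1 -> legal
(3,1): flips 1 -> legal
(3,5): no bracket -> illegal
(4,1): flips 1 -> legal
(4,5): no bracket -> illegal
(5,1): flips 1 -> legal
(5,2): flips 1 -> legal
(5,3): flips 1 -> legal
(5,4): flips 1 -> legal
(5,5): flips 1 -> legal
B mobility = 9
-- W to move --
(1,2): no bracket -> illegal
(1,3): flips 2 -> legal
(1,4): flips 1 -> legal
(2,4): flips 3 -> legal
(2,5): flips 1 -> legal
(3,5): flips 2 -> legal
(4,5): no bracket -> illegal
W mobility = 5

Answer: B=9 W=5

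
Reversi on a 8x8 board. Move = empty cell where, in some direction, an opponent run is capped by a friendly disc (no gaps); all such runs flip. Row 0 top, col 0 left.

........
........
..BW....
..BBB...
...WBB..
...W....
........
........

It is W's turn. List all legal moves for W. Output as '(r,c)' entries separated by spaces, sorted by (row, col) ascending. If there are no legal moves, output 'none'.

(1,1): no bracket -> illegal
(1,2): no bracket -> illegal
(1,3): no bracket -> illegal
(2,1): flips 2 -> legal
(2,4): no bracket -> illegal
(2,5): flips 1 -> legal
(3,1): no bracket -> illegal
(3,5): flips 1 -> legal
(3,6): no bracket -> illegal
(4,1): flips 1 -> legal
(4,2): no bracket -> illegal
(4,6): flips 2 -> legal
(5,4): no bracket -> illegal
(5,5): no bracket -> illegal
(5,6): flips 2 -> legal

Answer: (2,1) (2,5) (3,5) (4,1) (4,6) (5,6)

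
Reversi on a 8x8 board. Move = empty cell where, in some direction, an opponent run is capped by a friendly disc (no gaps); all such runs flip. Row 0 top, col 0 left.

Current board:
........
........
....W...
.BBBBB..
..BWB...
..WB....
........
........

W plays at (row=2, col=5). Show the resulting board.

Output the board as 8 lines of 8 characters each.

Place W at (2,5); scan 8 dirs for brackets.
Dir NW: first cell '.' (not opp) -> no flip
Dir N: first cell '.' (not opp) -> no flip
Dir NE: first cell '.' (not opp) -> no flip
Dir W: first cell 'W' (not opp) -> no flip
Dir E: first cell '.' (not opp) -> no flip
Dir SW: opp run (3,4) capped by W -> flip
Dir S: opp run (3,5), next='.' -> no flip
Dir SE: first cell '.' (not opp) -> no flip
All flips: (3,4)

Answer: ........
........
....WW..
.BBBWB..
..BWB...
..WB....
........
........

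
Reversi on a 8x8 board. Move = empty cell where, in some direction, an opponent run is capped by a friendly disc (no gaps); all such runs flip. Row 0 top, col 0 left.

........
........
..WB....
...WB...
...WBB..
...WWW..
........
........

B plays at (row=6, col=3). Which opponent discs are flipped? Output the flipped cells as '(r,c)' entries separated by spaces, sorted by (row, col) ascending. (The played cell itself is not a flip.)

Answer: (3,3) (4,3) (5,3) (5,4)

Derivation:
Dir NW: first cell '.' (not opp) -> no flip
Dir N: opp run (5,3) (4,3) (3,3) capped by B -> flip
Dir NE: opp run (5,4) capped by B -> flip
Dir W: first cell '.' (not opp) -> no flip
Dir E: first cell '.' (not opp) -> no flip
Dir SW: first cell '.' (not opp) -> no flip
Dir S: first cell '.' (not opp) -> no flip
Dir SE: first cell '.' (not opp) -> no flip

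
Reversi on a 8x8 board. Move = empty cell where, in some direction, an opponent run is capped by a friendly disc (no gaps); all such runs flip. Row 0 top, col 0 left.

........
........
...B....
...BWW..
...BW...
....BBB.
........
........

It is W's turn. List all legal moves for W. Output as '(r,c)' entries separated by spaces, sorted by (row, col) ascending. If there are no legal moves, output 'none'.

Answer: (1,2) (2,2) (3,2) (4,2) (5,2) (6,4) (6,6)

Derivation:
(1,2): flips 1 -> legal
(1,3): no bracket -> illegal
(1,4): no bracket -> illegal
(2,2): flips 1 -> legal
(2,4): no bracket -> illegal
(3,2): flips 1 -> legal
(4,2): flips 1 -> legal
(4,5): no bracket -> illegal
(4,6): no bracket -> illegal
(4,7): no bracket -> illegal
(5,2): flips 1 -> legal
(5,3): no bracket -> illegal
(5,7): no bracket -> illegal
(6,3): no bracket -> illegal
(6,4): flips 1 -> legal
(6,5): no bracket -> illegal
(6,6): flips 1 -> legal
(6,7): no bracket -> illegal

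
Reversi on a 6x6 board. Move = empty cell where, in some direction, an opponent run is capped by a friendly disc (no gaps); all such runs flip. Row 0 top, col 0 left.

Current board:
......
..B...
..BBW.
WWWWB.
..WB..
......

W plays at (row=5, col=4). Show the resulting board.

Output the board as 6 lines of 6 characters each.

Place W at (5,4); scan 8 dirs for brackets.
Dir NW: opp run (4,3) capped by W -> flip
Dir N: first cell '.' (not opp) -> no flip
Dir NE: first cell '.' (not opp) -> no flip
Dir W: first cell '.' (not opp) -> no flip
Dir E: first cell '.' (not opp) -> no flip
Dir SW: edge -> no flip
Dir S: edge -> no flip
Dir SE: edge -> no flip
All flips: (4,3)

Answer: ......
..B...
..BBW.
WWWWB.
..WW..
....W.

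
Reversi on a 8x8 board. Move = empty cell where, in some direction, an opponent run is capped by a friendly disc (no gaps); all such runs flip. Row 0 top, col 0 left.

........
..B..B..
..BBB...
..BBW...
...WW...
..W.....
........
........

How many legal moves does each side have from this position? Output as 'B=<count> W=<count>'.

Answer: B=5 W=6

Derivation:
-- B to move --
(2,5): no bracket -> illegal
(3,5): flips 1 -> legal
(4,1): no bracket -> illegal
(4,2): no bracket -> illegal
(4,5): flips 1 -> legal
(5,1): no bracket -> illegal
(5,3): flips 1 -> legal
(5,4): flips 3 -> legal
(5,5): flips 1 -> legal
(6,1): no bracket -> illegal
(6,2): no bracket -> illegal
(6,3): no bracket -> illegal
B mobility = 5
-- W to move --
(0,1): flips 2 -> legal
(0,2): no bracket -> illegal
(0,3): no bracket -> illegal
(0,4): no bracket -> illegal
(0,5): no bracket -> illegal
(0,6): no bracket -> illegal
(1,1): flips 2 -> legal
(1,3): flips 2 -> legal
(1,4): flips 1 -> legal
(1,6): no bracket -> illegal
(2,1): flips 1 -> legal
(2,5): no bracket -> illegal
(2,6): no bracket -> illegal
(3,1): flips 2 -> legal
(3,5): no bracket -> illegal
(4,1): no bracket -> illegal
(4,2): no bracket -> illegal
W mobility = 6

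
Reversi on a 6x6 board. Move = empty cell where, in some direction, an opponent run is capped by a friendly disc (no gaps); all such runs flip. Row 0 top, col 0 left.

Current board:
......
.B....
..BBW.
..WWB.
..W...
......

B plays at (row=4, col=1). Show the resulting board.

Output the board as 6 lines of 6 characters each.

Place B at (4,1); scan 8 dirs for brackets.
Dir NW: first cell '.' (not opp) -> no flip
Dir N: first cell '.' (not opp) -> no flip
Dir NE: opp run (3,2) capped by B -> flip
Dir W: first cell '.' (not opp) -> no flip
Dir E: opp run (4,2), next='.' -> no flip
Dir SW: first cell '.' (not opp) -> no flip
Dir S: first cell '.' (not opp) -> no flip
Dir SE: first cell '.' (not opp) -> no flip
All flips: (3,2)

Answer: ......
.B....
..BBW.
..BWB.
.BW...
......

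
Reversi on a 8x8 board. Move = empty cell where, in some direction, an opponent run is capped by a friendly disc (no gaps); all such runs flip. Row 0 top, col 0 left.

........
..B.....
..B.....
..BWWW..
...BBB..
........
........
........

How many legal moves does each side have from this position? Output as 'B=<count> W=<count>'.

Answer: B=5 W=7

Derivation:
-- B to move --
(2,3): flips 2 -> legal
(2,4): flips 1 -> legal
(2,5): flips 2 -> legal
(2,6): flips 1 -> legal
(3,6): flips 3 -> legal
(4,2): no bracket -> illegal
(4,6): no bracket -> illegal
B mobility = 5
-- W to move --
(0,1): no bracket -> illegal
(0,2): no bracket -> illegal
(0,3): no bracket -> illegal
(1,1): flips 1 -> legal
(1,3): no bracket -> illegal
(2,1): no bracket -> illegal
(2,3): no bracket -> illegal
(3,1): flips 1 -> legal
(3,6): no bracket -> illegal
(4,1): no bracket -> illegal
(4,2): no bracket -> illegal
(4,6): no bracket -> illegal
(5,2): flips 1 -> legal
(5,3): flips 2 -> legal
(5,4): flips 1 -> legal
(5,5): flips 2 -> legal
(5,6): flips 1 -> legal
W mobility = 7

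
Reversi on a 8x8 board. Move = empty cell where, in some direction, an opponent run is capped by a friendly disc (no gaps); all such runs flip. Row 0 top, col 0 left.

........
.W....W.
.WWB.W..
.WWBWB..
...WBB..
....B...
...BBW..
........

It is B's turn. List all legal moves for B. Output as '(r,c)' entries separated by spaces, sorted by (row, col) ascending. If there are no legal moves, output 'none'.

Answer: (0,0) (1,0) (1,5) (2,0) (2,4) (3,0) (4,1) (4,2) (5,3) (6,6) (7,6)

Derivation:
(0,0): flips 2 -> legal
(0,1): no bracket -> illegal
(0,2): no bracket -> illegal
(0,5): no bracket -> illegal
(0,6): no bracket -> illegal
(0,7): no bracket -> illegal
(1,0): flips 3 -> legal
(1,2): no bracket -> illegal
(1,3): no bracket -> illegal
(1,4): no bracket -> illegal
(1,5): flips 1 -> legal
(1,7): no bracket -> illegal
(2,0): flips 2 -> legal
(2,4): flips 1 -> legal
(2,6): no bracket -> illegal
(2,7): no bracket -> illegal
(3,0): flips 2 -> legal
(3,6): no bracket -> illegal
(4,0): no bracket -> illegal
(4,1): flips 1 -> legal
(4,2): flips 1 -> legal
(5,2): no bracket -> illegal
(5,3): flips 1 -> legal
(5,5): no bracket -> illegal
(5,6): no bracket -> illegal
(6,6): flips 1 -> legal
(7,4): no bracket -> illegal
(7,5): no bracket -> illegal
(7,6): flips 1 -> legal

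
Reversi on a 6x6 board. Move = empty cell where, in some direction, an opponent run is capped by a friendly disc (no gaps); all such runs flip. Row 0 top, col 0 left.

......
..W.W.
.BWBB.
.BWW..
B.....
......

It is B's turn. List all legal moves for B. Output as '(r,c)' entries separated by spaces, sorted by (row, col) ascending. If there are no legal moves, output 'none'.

Answer: (0,1) (0,3) (0,4) (0,5) (1,3) (3,4) (4,1) (4,2) (4,3)

Derivation:
(0,1): flips 1 -> legal
(0,2): no bracket -> illegal
(0,3): flips 1 -> legal
(0,4): flips 1 -> legal
(0,5): flips 1 -> legal
(1,1): no bracket -> illegal
(1,3): flips 1 -> legal
(1,5): no bracket -> illegal
(2,5): no bracket -> illegal
(3,4): flips 2 -> legal
(4,1): flips 1 -> legal
(4,2): flips 1 -> legal
(4,3): flips 2 -> legal
(4,4): no bracket -> illegal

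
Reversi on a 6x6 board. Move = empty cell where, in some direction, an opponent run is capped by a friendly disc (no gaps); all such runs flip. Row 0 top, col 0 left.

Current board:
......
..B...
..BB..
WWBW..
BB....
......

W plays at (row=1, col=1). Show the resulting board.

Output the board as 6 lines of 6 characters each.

Answer: ......
.WB...
..WB..
WWBW..
BB....
......

Derivation:
Place W at (1,1); scan 8 dirs for brackets.
Dir NW: first cell '.' (not opp) -> no flip
Dir N: first cell '.' (not opp) -> no flip
Dir NE: first cell '.' (not opp) -> no flip
Dir W: first cell '.' (not opp) -> no flip
Dir E: opp run (1,2), next='.' -> no flip
Dir SW: first cell '.' (not opp) -> no flip
Dir S: first cell '.' (not opp) -> no flip
Dir SE: opp run (2,2) capped by W -> flip
All flips: (2,2)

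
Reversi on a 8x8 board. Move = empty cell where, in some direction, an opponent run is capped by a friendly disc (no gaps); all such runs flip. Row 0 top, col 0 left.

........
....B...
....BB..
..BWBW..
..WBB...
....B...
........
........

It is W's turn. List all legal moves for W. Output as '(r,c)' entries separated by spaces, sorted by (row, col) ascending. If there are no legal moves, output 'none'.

Answer: (1,3) (1,5) (2,2) (3,1) (4,5) (5,3) (5,5)

Derivation:
(0,3): no bracket -> illegal
(0,4): no bracket -> illegal
(0,5): no bracket -> illegal
(1,3): flips 1 -> legal
(1,5): flips 2 -> legal
(1,6): no bracket -> illegal
(2,1): no bracket -> illegal
(2,2): flips 1 -> legal
(2,3): no bracket -> illegal
(2,6): no bracket -> illegal
(3,1): flips 1 -> legal
(3,6): no bracket -> illegal
(4,1): no bracket -> illegal
(4,5): flips 2 -> legal
(5,2): no bracket -> illegal
(5,3): flips 2 -> legal
(5,5): flips 1 -> legal
(6,3): no bracket -> illegal
(6,4): no bracket -> illegal
(6,5): no bracket -> illegal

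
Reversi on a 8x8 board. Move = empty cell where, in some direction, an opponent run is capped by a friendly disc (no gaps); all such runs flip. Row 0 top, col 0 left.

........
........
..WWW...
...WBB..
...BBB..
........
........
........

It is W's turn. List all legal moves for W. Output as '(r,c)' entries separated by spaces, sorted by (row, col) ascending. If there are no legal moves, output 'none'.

(2,5): no bracket -> illegal
(2,6): no bracket -> illegal
(3,2): no bracket -> illegal
(3,6): flips 2 -> legal
(4,2): no bracket -> illegal
(4,6): flips 1 -> legal
(5,2): no bracket -> illegal
(5,3): flips 1 -> legal
(5,4): flips 2 -> legal
(5,5): flips 1 -> legal
(5,6): flips 2 -> legal

Answer: (3,6) (4,6) (5,3) (5,4) (5,5) (5,6)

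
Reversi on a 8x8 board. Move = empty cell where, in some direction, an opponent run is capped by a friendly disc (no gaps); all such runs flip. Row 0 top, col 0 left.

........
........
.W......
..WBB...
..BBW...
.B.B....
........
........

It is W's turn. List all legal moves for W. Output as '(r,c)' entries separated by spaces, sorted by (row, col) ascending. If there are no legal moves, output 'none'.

Answer: (2,2) (2,4) (3,5) (4,1) (5,2) (5,4) (6,2)

Derivation:
(2,2): flips 1 -> legal
(2,3): no bracket -> illegal
(2,4): flips 1 -> legal
(2,5): no bracket -> illegal
(3,1): no bracket -> illegal
(3,5): flips 2 -> legal
(4,0): no bracket -> illegal
(4,1): flips 2 -> legal
(4,5): no bracket -> illegal
(5,0): no bracket -> illegal
(5,2): flips 1 -> legal
(5,4): flips 1 -> legal
(6,0): no bracket -> illegal
(6,1): no bracket -> illegal
(6,2): flips 1 -> legal
(6,3): no bracket -> illegal
(6,4): no bracket -> illegal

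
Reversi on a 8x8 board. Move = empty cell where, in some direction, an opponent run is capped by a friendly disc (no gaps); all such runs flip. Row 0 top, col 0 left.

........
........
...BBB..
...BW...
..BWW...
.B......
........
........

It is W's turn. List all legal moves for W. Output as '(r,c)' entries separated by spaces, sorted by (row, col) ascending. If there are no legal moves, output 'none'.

Answer: (1,2) (1,3) (1,4) (1,6) (2,2) (3,2) (4,1)

Derivation:
(1,2): flips 1 -> legal
(1,3): flips 2 -> legal
(1,4): flips 1 -> legal
(1,5): no bracket -> illegal
(1,6): flips 1 -> legal
(2,2): flips 1 -> legal
(2,6): no bracket -> illegal
(3,1): no bracket -> illegal
(3,2): flips 1 -> legal
(3,5): no bracket -> illegal
(3,6): no bracket -> illegal
(4,0): no bracket -> illegal
(4,1): flips 1 -> legal
(5,0): no bracket -> illegal
(5,2): no bracket -> illegal
(5,3): no bracket -> illegal
(6,0): no bracket -> illegal
(6,1): no bracket -> illegal
(6,2): no bracket -> illegal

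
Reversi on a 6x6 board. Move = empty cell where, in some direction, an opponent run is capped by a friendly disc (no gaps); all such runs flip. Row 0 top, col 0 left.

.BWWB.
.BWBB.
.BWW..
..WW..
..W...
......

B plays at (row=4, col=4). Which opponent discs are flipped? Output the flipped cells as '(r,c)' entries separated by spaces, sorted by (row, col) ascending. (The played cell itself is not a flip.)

Answer: (2,2) (3,3)

Derivation:
Dir NW: opp run (3,3) (2,2) capped by B -> flip
Dir N: first cell '.' (not opp) -> no flip
Dir NE: first cell '.' (not opp) -> no flip
Dir W: first cell '.' (not opp) -> no flip
Dir E: first cell '.' (not opp) -> no flip
Dir SW: first cell '.' (not opp) -> no flip
Dir S: first cell '.' (not opp) -> no flip
Dir SE: first cell '.' (not opp) -> no flip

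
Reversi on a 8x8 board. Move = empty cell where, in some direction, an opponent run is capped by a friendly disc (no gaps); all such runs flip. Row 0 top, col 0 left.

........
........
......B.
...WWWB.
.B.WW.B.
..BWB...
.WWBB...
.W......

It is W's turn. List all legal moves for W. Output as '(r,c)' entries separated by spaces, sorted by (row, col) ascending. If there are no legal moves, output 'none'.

(1,5): no bracket -> illegal
(1,6): no bracket -> illegal
(1,7): flips 1 -> legal
(2,5): no bracket -> illegal
(2,7): no bracket -> illegal
(3,0): no bracket -> illegal
(3,1): no bracket -> illegal
(3,2): no bracket -> illegal
(3,7): flips 1 -> legal
(4,0): no bracket -> illegal
(4,2): flips 1 -> legal
(4,5): no bracket -> illegal
(4,7): no bracket -> illegal
(5,0): no bracket -> illegal
(5,1): flips 1 -> legal
(5,5): flips 1 -> legal
(5,6): no bracket -> illegal
(5,7): flips 1 -> legal
(6,5): flips 3 -> legal
(7,2): no bracket -> illegal
(7,3): flips 1 -> legal
(7,4): flips 2 -> legal
(7,5): flips 1 -> legal

Answer: (1,7) (3,7) (4,2) (5,1) (5,5) (5,7) (6,5) (7,3) (7,4) (7,5)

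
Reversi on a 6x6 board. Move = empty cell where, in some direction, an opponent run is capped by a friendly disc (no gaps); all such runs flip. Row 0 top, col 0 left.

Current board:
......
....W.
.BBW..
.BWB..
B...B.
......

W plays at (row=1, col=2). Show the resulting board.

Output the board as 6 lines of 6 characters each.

Answer: ......
..W.W.
.BWW..
.BWB..
B...B.
......

Derivation:
Place W at (1,2); scan 8 dirs for brackets.
Dir NW: first cell '.' (not opp) -> no flip
Dir N: first cell '.' (not opp) -> no flip
Dir NE: first cell '.' (not opp) -> no flip
Dir W: first cell '.' (not opp) -> no flip
Dir E: first cell '.' (not opp) -> no flip
Dir SW: opp run (2,1), next='.' -> no flip
Dir S: opp run (2,2) capped by W -> flip
Dir SE: first cell 'W' (not opp) -> no flip
All flips: (2,2)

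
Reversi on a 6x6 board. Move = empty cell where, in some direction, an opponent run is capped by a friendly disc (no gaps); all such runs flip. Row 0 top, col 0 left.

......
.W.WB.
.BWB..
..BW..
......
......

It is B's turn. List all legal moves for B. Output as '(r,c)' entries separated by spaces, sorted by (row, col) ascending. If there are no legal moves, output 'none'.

Answer: (0,1) (0,3) (1,2) (3,4) (4,3)

Derivation:
(0,0): no bracket -> illegal
(0,1): flips 1 -> legal
(0,2): no bracket -> illegal
(0,3): flips 1 -> legal
(0,4): no bracket -> illegal
(1,0): no bracket -> illegal
(1,2): flips 2 -> legal
(2,0): no bracket -> illegal
(2,4): no bracket -> illegal
(3,1): no bracket -> illegal
(3,4): flips 1 -> legal
(4,2): no bracket -> illegal
(4,3): flips 1 -> legal
(4,4): no bracket -> illegal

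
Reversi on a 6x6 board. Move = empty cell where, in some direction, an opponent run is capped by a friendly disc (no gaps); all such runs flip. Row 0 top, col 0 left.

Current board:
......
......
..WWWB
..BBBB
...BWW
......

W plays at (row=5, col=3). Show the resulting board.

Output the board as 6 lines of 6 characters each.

Place W at (5,3); scan 8 dirs for brackets.
Dir NW: first cell '.' (not opp) -> no flip
Dir N: opp run (4,3) (3,3) capped by W -> flip
Dir NE: first cell 'W' (not opp) -> no flip
Dir W: first cell '.' (not opp) -> no flip
Dir E: first cell '.' (not opp) -> no flip
Dir SW: edge -> no flip
Dir S: edge -> no flip
Dir SE: edge -> no flip
All flips: (3,3) (4,3)

Answer: ......
......
..WWWB
..BWBB
...WWW
...W..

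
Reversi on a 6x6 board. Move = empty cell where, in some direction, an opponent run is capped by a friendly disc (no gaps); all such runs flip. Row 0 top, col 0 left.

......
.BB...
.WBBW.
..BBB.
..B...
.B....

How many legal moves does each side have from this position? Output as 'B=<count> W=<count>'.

Answer: B=7 W=4

Derivation:
-- B to move --
(1,0): flips 1 -> legal
(1,3): no bracket -> illegal
(1,4): flips 1 -> legal
(1,5): flips 1 -> legal
(2,0): flips 1 -> legal
(2,5): flips 1 -> legal
(3,0): flips 1 -> legal
(3,1): flips 1 -> legal
(3,5): no bracket -> illegal
B mobility = 7
-- W to move --
(0,0): no bracket -> illegal
(0,1): flips 1 -> legal
(0,2): no bracket -> illegal
(0,3): flips 1 -> legal
(1,0): no bracket -> illegal
(1,3): no bracket -> illegal
(1,4): no bracket -> illegal
(2,0): no bracket -> illegal
(2,5): no bracket -> illegal
(3,1): no bracket -> illegal
(3,5): no bracket -> illegal
(4,0): no bracket -> illegal
(4,1): no bracket -> illegal
(4,3): flips 1 -> legal
(4,4): flips 1 -> legal
(4,5): no bracket -> illegal
(5,0): no bracket -> illegal
(5,2): no bracket -> illegal
(5,3): no bracket -> illegal
W mobility = 4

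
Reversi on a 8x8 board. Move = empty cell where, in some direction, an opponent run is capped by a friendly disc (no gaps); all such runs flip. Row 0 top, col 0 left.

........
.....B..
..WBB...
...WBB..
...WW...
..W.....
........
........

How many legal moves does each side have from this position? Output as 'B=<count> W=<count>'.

Answer: B=6 W=6

Derivation:
-- B to move --
(1,1): no bracket -> illegal
(1,2): no bracket -> illegal
(1,3): no bracket -> illegal
(2,1): flips 1 -> legal
(3,1): no bracket -> illegal
(3,2): flips 1 -> legal
(4,1): no bracket -> illegal
(4,2): flips 1 -> legal
(4,5): no bracket -> illegal
(5,1): no bracket -> illegal
(5,3): flips 3 -> legal
(5,4): flips 1 -> legal
(5,5): no bracket -> illegal
(6,1): flips 2 -> legal
(6,2): no bracket -> illegal
(6,3): no bracket -> illegal
B mobility = 6
-- W to move --
(0,4): no bracket -> illegal
(0,5): no bracket -> illegal
(0,6): flips 2 -> legal
(1,2): no bracket -> illegal
(1,3): flips 1 -> legal
(1,4): flips 2 -> legal
(1,6): no bracket -> illegal
(2,5): flips 3 -> legal
(2,6): flips 1 -> legal
(3,2): no bracket -> illegal
(3,6): flips 2 -> legal
(4,5): no bracket -> illegal
(4,6): no bracket -> illegal
W mobility = 6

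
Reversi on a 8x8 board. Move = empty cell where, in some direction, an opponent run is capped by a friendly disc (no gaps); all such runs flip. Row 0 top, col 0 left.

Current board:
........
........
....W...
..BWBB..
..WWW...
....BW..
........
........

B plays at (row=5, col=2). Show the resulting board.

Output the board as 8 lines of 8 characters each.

Answer: ........
........
....W...
..BWBB..
..BBW...
..B.BW..
........
........

Derivation:
Place B at (5,2); scan 8 dirs for brackets.
Dir NW: first cell '.' (not opp) -> no flip
Dir N: opp run (4,2) capped by B -> flip
Dir NE: opp run (4,3) capped by B -> flip
Dir W: first cell '.' (not opp) -> no flip
Dir E: first cell '.' (not opp) -> no flip
Dir SW: first cell '.' (not opp) -> no flip
Dir S: first cell '.' (not opp) -> no flip
Dir SE: first cell '.' (not opp) -> no flip
All flips: (4,2) (4,3)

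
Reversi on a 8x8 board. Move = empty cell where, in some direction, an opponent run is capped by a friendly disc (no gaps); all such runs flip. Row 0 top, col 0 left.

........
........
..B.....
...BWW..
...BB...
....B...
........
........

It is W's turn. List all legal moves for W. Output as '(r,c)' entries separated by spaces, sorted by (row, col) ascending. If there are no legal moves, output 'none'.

Answer: (3,2) (5,2) (5,3) (6,4)

Derivation:
(1,1): no bracket -> illegal
(1,2): no bracket -> illegal
(1,3): no bracket -> illegal
(2,1): no bracket -> illegal
(2,3): no bracket -> illegal
(2,4): no bracket -> illegal
(3,1): no bracket -> illegal
(3,2): flips 1 -> legal
(4,2): no bracket -> illegal
(4,5): no bracket -> illegal
(5,2): flips 1 -> legal
(5,3): flips 1 -> legal
(5,5): no bracket -> illegal
(6,3): no bracket -> illegal
(6,4): flips 2 -> legal
(6,5): no bracket -> illegal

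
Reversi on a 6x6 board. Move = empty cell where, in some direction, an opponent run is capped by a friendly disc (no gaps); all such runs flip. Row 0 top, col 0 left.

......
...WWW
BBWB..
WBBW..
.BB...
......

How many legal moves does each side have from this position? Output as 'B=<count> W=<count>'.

-- B to move --
(0,2): no bracket -> illegal
(0,3): flips 1 -> legal
(0,4): flips 2 -> legal
(0,5): flips 1 -> legal
(1,1): no bracket -> illegal
(1,2): flips 1 -> legal
(2,4): flips 1 -> legal
(2,5): no bracket -> illegal
(3,4): flips 1 -> legal
(4,0): flips 1 -> legal
(4,3): flips 1 -> legal
(4,4): no bracket -> illegal
B mobility = 8
-- W to move --
(1,0): flips 1 -> legal
(1,1): no bracket -> illegal
(1,2): flips 1 -> legal
(2,4): flips 1 -> legal
(3,4): no bracket -> illegal
(4,0): flips 1 -> legal
(4,3): no bracket -> illegal
(5,0): flips 3 -> legal
(5,1): flips 1 -> legal
(5,2): flips 3 -> legal
(5,3): no bracket -> illegal
W mobility = 7

Answer: B=8 W=7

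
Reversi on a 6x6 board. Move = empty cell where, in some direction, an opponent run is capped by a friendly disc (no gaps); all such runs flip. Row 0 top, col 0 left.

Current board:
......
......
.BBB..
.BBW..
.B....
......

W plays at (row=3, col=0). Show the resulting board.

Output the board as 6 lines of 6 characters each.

Answer: ......
......
.BBB..
WWWW..
.B....
......

Derivation:
Place W at (3,0); scan 8 dirs for brackets.
Dir NW: edge -> no flip
Dir N: first cell '.' (not opp) -> no flip
Dir NE: opp run (2,1), next='.' -> no flip
Dir W: edge -> no flip
Dir E: opp run (3,1) (3,2) capped by W -> flip
Dir SW: edge -> no flip
Dir S: first cell '.' (not opp) -> no flip
Dir SE: opp run (4,1), next='.' -> no flip
All flips: (3,1) (3,2)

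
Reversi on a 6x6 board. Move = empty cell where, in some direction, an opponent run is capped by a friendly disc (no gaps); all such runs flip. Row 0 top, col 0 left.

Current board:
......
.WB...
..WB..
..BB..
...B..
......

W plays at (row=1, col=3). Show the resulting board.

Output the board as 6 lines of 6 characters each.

Answer: ......
.WWW..
..WB..
..BB..
...B..
......

Derivation:
Place W at (1,3); scan 8 dirs for brackets.
Dir NW: first cell '.' (not opp) -> no flip
Dir N: first cell '.' (not opp) -> no flip
Dir NE: first cell '.' (not opp) -> no flip
Dir W: opp run (1,2) capped by W -> flip
Dir E: first cell '.' (not opp) -> no flip
Dir SW: first cell 'W' (not opp) -> no flip
Dir S: opp run (2,3) (3,3) (4,3), next='.' -> no flip
Dir SE: first cell '.' (not opp) -> no flip
All flips: (1,2)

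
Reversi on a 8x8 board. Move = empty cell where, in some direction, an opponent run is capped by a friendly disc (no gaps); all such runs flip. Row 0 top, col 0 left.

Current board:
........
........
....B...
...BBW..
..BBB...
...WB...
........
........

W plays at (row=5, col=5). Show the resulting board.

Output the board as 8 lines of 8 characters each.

Place W at (5,5); scan 8 dirs for brackets.
Dir NW: opp run (4,4) (3,3), next='.' -> no flip
Dir N: first cell '.' (not opp) -> no flip
Dir NE: first cell '.' (not opp) -> no flip
Dir W: opp run (5,4) capped by W -> flip
Dir E: first cell '.' (not opp) -> no flip
Dir SW: first cell '.' (not opp) -> no flip
Dir S: first cell '.' (not opp) -> no flip
Dir SE: first cell '.' (not opp) -> no flip
All flips: (5,4)

Answer: ........
........
....B...
...BBW..
..BBB...
...WWW..
........
........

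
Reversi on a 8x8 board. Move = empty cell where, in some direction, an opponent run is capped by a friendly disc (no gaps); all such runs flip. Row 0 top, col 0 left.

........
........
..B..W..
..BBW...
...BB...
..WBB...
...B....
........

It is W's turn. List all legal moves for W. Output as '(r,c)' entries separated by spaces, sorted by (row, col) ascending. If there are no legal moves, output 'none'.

(1,1): no bracket -> illegal
(1,2): no bracket -> illegal
(1,3): no bracket -> illegal
(2,1): no bracket -> illegal
(2,3): no bracket -> illegal
(2,4): no bracket -> illegal
(3,1): flips 2 -> legal
(3,5): no bracket -> illegal
(4,1): no bracket -> illegal
(4,2): no bracket -> illegal
(4,5): no bracket -> illegal
(5,5): flips 2 -> legal
(6,2): no bracket -> illegal
(6,4): flips 2 -> legal
(6,5): no bracket -> illegal
(7,2): no bracket -> illegal
(7,3): no bracket -> illegal
(7,4): flips 1 -> legal

Answer: (3,1) (5,5) (6,4) (7,4)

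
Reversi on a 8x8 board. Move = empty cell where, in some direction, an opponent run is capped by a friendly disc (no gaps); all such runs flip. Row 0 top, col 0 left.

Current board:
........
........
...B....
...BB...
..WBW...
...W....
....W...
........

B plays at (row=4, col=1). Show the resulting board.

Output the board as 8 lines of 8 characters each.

Place B at (4,1); scan 8 dirs for brackets.
Dir NW: first cell '.' (not opp) -> no flip
Dir N: first cell '.' (not opp) -> no flip
Dir NE: first cell '.' (not opp) -> no flip
Dir W: first cell '.' (not opp) -> no flip
Dir E: opp run (4,2) capped by B -> flip
Dir SW: first cell '.' (not opp) -> no flip
Dir S: first cell '.' (not opp) -> no flip
Dir SE: first cell '.' (not opp) -> no flip
All flips: (4,2)

Answer: ........
........
...B....
...BB...
.BBBW...
...W....
....W...
........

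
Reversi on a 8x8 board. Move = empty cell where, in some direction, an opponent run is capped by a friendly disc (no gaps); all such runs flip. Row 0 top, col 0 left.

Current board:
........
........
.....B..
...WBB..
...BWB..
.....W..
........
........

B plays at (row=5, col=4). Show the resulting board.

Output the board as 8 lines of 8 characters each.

Answer: ........
........
.....B..
...WBB..
...BBB..
....BW..
........
........

Derivation:
Place B at (5,4); scan 8 dirs for brackets.
Dir NW: first cell 'B' (not opp) -> no flip
Dir N: opp run (4,4) capped by B -> flip
Dir NE: first cell 'B' (not opp) -> no flip
Dir W: first cell '.' (not opp) -> no flip
Dir E: opp run (5,5), next='.' -> no flip
Dir SW: first cell '.' (not opp) -> no flip
Dir S: first cell '.' (not opp) -> no flip
Dir SE: first cell '.' (not opp) -> no flip
All flips: (4,4)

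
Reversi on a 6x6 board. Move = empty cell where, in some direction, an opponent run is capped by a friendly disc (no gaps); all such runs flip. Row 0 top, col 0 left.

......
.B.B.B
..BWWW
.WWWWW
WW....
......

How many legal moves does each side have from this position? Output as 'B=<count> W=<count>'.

-- B to move --
(1,2): no bracket -> illegal
(1,4): no bracket -> illegal
(2,0): no bracket -> illegal
(2,1): no bracket -> illegal
(3,0): no bracket -> illegal
(4,2): flips 3 -> legal
(4,3): flips 2 -> legal
(4,4): flips 1 -> legal
(4,5): flips 2 -> legal
(5,0): no bracket -> illegal
(5,1): no bracket -> illegal
(5,2): no bracket -> illegal
B mobility = 4
-- W to move --
(0,0): flips 2 -> legal
(0,1): no bracket -> illegal
(0,2): flips 1 -> legal
(0,3): flips 1 -> legal
(0,4): flips 2 -> legal
(0,5): flips 1 -> legal
(1,0): no bracket -> illegal
(1,2): flips 1 -> legal
(1,4): no bracket -> illegal
(2,0): no bracket -> illegal
(2,1): flips 1 -> legal
W mobility = 7

Answer: B=4 W=7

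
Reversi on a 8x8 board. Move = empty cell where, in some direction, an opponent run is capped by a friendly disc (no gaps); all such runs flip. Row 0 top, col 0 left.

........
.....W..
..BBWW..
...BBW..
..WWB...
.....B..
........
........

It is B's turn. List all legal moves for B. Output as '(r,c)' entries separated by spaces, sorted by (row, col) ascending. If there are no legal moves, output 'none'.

(0,4): no bracket -> illegal
(0,5): no bracket -> illegal
(0,6): flips 2 -> legal
(1,3): no bracket -> illegal
(1,4): flips 1 -> legal
(1,6): flips 1 -> legal
(2,6): flips 3 -> legal
(3,1): no bracket -> illegal
(3,2): no bracket -> illegal
(3,6): flips 1 -> legal
(4,1): flips 2 -> legal
(4,5): no bracket -> illegal
(4,6): no bracket -> illegal
(5,1): flips 1 -> legal
(5,2): flips 1 -> legal
(5,3): flips 1 -> legal
(5,4): no bracket -> illegal

Answer: (0,6) (1,4) (1,6) (2,6) (3,6) (4,1) (5,1) (5,2) (5,3)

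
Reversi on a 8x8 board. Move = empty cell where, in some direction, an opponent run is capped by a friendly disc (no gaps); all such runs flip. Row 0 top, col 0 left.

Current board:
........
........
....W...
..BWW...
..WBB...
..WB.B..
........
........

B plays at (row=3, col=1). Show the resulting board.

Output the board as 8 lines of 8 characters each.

Answer: ........
........
....W...
.BBWW...
..BBB...
..WB.B..
........
........

Derivation:
Place B at (3,1); scan 8 dirs for brackets.
Dir NW: first cell '.' (not opp) -> no flip
Dir N: first cell '.' (not opp) -> no flip
Dir NE: first cell '.' (not opp) -> no flip
Dir W: first cell '.' (not opp) -> no flip
Dir E: first cell 'B' (not opp) -> no flip
Dir SW: first cell '.' (not opp) -> no flip
Dir S: first cell '.' (not opp) -> no flip
Dir SE: opp run (4,2) capped by B -> flip
All flips: (4,2)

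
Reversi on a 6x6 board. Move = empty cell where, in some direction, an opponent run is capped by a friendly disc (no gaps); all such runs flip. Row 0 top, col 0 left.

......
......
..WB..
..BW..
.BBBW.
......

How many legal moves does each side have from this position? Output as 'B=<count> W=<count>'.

-- B to move --
(1,1): no bracket -> illegal
(1,2): flips 1 -> legal
(1,3): no bracket -> illegal
(2,1): flips 1 -> legal
(2,4): flips 1 -> legal
(3,1): no bracket -> illegal
(3,4): flips 1 -> legal
(3,5): no bracket -> illegal
(4,5): flips 1 -> legal
(5,3): no bracket -> illegal
(5,4): no bracket -> illegal
(5,5): no bracket -> illegal
B mobility = 5
-- W to move --
(1,2): no bracket -> illegal
(1,3): flips 1 -> legal
(1,4): no bracket -> illegal
(2,1): no bracket -> illegal
(2,4): flips 1 -> legal
(3,0): no bracket -> illegal
(3,1): flips 1 -> legal
(3,4): no bracket -> illegal
(4,0): flips 3 -> legal
(5,0): no bracket -> illegal
(5,1): flips 1 -> legal
(5,2): flips 2 -> legal
(5,3): flips 1 -> legal
(5,4): no bracket -> illegal
W mobility = 7

Answer: B=5 W=7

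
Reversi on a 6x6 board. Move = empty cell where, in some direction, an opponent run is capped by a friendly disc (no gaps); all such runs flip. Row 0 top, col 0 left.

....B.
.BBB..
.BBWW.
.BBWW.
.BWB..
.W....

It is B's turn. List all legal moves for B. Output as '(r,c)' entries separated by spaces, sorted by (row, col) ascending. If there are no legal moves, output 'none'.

(1,4): flips 1 -> legal
(1,5): no bracket -> illegal
(2,5): flips 3 -> legal
(3,5): flips 3 -> legal
(4,0): no bracket -> illegal
(4,4): flips 1 -> legal
(4,5): flips 2 -> legal
(5,0): no bracket -> illegal
(5,2): flips 1 -> legal
(5,3): flips 1 -> legal

Answer: (1,4) (2,5) (3,5) (4,4) (4,5) (5,2) (5,3)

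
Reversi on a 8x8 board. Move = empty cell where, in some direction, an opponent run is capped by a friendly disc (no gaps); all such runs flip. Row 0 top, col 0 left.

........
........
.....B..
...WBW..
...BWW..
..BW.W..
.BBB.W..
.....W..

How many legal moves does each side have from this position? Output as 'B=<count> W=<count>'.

Answer: B=7 W=7

Derivation:
-- B to move --
(2,2): no bracket -> illegal
(2,3): flips 1 -> legal
(2,4): no bracket -> illegal
(2,6): flips 3 -> legal
(3,2): flips 1 -> legal
(3,6): flips 1 -> legal
(4,2): no bracket -> illegal
(4,6): flips 2 -> legal
(5,4): flips 2 -> legal
(5,6): flips 1 -> legal
(6,4): no bracket -> illegal
(6,6): no bracket -> illegal
(7,4): no bracket -> illegal
(7,6): no bracket -> illegal
B mobility = 7
-- W to move --
(1,4): no bracket -> illegal
(1,5): flips 1 -> legal
(1,6): no bracket -> illegal
(2,3): flips 1 -> legal
(2,4): flips 1 -> legal
(2,6): no bracket -> illegal
(3,2): no bracket -> illegal
(3,6): no bracket -> illegal
(4,1): no bracket -> illegal
(4,2): flips 1 -> legal
(5,0): no bracket -> illegal
(5,1): flips 1 -> legal
(5,4): no bracket -> illegal
(6,0): no bracket -> illegal
(6,4): no bracket -> illegal
(7,0): no bracket -> illegal
(7,1): flips 1 -> legal
(7,2): no bracket -> illegal
(7,3): flips 1 -> legal
(7,4): no bracket -> illegal
W mobility = 7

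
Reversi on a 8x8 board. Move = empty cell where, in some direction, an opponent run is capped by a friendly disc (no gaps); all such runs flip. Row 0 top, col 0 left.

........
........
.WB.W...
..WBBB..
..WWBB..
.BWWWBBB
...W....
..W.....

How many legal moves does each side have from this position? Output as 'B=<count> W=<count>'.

-- B to move --
(1,0): no bracket -> illegal
(1,1): no bracket -> illegal
(1,2): no bracket -> illegal
(1,3): flips 1 -> legal
(1,4): flips 1 -> legal
(1,5): flips 1 -> legal
(2,0): flips 1 -> legal
(2,3): no bracket -> illegal
(2,5): no bracket -> illegal
(3,0): no bracket -> illegal
(3,1): flips 1 -> legal
(4,1): flips 2 -> legal
(6,1): flips 2 -> legal
(6,2): flips 4 -> legal
(6,4): flips 1 -> legal
(6,5): no bracket -> illegal
(7,1): no bracket -> illegal
(7,3): flips 3 -> legal
(7,4): no bracket -> illegal
B mobility = 10
-- W to move --
(1,1): no bracket -> illegal
(1,2): flips 1 -> legal
(1,3): no bracket -> illegal
(2,3): flips 2 -> legal
(2,5): flips 1 -> legal
(2,6): flips 2 -> legal
(3,1): no bracket -> illegal
(3,6): flips 4 -> legal
(4,0): no bracket -> illegal
(4,1): no bracket -> illegal
(4,6): flips 3 -> legal
(4,7): no bracket -> illegal
(5,0): flips 1 -> legal
(6,0): flips 1 -> legal
(6,1): no bracket -> illegal
(6,2): no bracket -> illegal
(6,4): no bracket -> illegal
(6,5): no bracket -> illegal
(6,6): no bracket -> illegal
(6,7): no bracket -> illegal
W mobility = 8

Answer: B=10 W=8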